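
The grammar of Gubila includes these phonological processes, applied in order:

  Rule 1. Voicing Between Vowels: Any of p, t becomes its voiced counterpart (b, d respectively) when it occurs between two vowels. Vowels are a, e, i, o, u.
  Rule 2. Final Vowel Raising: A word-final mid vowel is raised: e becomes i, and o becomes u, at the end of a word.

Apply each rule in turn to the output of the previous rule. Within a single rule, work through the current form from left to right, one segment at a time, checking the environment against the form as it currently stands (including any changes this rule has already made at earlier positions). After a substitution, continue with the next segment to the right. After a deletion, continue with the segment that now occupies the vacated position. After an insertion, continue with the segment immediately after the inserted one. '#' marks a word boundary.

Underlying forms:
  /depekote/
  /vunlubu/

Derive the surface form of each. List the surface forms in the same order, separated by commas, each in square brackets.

/depekote/:
  Rule 1 Voicing Between Vowels: [depekote] → [debekode]
  Rule 2 Final Vowel Raising: [debekode] → [debekodi]
/vunlubu/:
  Rule 1 Voicing Between Vowels: no change — [vunlubu]
  Rule 2 Final Vowel Raising: no change — [vunlubu]

[debekodi], [vunlubu]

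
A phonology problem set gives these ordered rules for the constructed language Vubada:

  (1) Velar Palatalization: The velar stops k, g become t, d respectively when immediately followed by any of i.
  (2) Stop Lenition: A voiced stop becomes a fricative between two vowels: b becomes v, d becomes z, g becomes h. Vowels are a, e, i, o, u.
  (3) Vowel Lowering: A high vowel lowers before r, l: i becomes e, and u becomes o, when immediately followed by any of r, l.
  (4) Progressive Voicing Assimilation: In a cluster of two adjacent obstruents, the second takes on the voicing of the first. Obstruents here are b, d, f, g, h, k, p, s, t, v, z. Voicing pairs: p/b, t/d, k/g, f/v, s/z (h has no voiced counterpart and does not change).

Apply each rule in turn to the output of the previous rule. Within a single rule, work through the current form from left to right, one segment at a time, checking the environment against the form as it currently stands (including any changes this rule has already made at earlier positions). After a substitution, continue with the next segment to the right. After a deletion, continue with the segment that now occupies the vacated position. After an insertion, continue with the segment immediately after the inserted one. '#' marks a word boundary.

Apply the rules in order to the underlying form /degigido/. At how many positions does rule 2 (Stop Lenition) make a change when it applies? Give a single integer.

3

(1) Velar Palatalization: [degigido] → [dedidido]
(2) Stop Lenition: [dedidido] → [dezizizo]
(3) Vowel Lowering: no change — [dezizizo]
(4) Progressive Voicing Assimilation: no change — [dezizizo]
Rule 2 changed 3 position(s).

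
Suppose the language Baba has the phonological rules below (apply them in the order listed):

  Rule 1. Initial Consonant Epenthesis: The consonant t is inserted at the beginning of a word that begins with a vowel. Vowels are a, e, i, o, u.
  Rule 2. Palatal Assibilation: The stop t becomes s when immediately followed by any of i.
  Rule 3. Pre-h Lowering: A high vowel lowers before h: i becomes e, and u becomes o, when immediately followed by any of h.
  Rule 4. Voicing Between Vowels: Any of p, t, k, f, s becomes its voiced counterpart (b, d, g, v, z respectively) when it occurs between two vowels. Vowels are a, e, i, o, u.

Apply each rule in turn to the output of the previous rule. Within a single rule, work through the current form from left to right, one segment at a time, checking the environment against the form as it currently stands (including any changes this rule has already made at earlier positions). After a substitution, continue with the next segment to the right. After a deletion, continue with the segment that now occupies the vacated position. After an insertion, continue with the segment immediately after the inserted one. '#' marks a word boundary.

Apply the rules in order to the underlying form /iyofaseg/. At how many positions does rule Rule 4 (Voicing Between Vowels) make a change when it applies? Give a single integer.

Rule 1 Initial Consonant Epenthesis: [iyofaseg] → [tiyofaseg]
Rule 2 Palatal Assibilation: [tiyofaseg] → [siyofaseg]
Rule 3 Pre-h Lowering: no change — [siyofaseg]
Rule 4 Voicing Between Vowels: [siyofaseg] → [siyovazeg]
Rule Rule 4 changed 2 position(s).

2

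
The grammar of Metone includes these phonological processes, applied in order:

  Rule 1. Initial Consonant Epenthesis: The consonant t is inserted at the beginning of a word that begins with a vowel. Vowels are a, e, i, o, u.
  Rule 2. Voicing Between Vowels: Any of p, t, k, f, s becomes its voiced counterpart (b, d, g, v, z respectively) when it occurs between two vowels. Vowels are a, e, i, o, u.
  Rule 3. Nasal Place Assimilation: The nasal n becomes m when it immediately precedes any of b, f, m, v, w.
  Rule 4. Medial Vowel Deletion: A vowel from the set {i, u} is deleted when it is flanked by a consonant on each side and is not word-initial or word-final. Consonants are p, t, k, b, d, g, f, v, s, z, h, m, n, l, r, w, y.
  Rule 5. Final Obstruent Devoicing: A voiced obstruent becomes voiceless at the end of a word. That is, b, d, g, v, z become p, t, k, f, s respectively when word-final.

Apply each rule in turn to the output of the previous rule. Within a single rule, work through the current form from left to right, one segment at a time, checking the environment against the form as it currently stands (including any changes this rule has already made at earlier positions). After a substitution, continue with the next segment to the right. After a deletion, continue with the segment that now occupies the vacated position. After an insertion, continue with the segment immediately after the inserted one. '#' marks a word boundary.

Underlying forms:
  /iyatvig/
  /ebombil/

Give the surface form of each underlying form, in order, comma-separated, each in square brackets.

[tyatvk], [tebombl]

/iyatvig/:
  Rule 1 Initial Consonant Epenthesis: [iyatvig] → [tiyatvig]
  Rule 2 Voicing Between Vowels: no change — [tiyatvig]
  Rule 3 Nasal Place Assimilation: no change — [tiyatvig]
  Rule 4 Medial Vowel Deletion: [tiyatvig] → [tyatvg]
  Rule 5 Final Obstruent Devoicing: [tyatvg] → [tyatvk]
/ebombil/:
  Rule 1 Initial Consonant Epenthesis: [ebombil] → [tebombil]
  Rule 2 Voicing Between Vowels: no change — [tebombil]
  Rule 3 Nasal Place Assimilation: no change — [tebombil]
  Rule 4 Medial Vowel Deletion: [tebombil] → [tebombl]
  Rule 5 Final Obstruent Devoicing: no change — [tebombl]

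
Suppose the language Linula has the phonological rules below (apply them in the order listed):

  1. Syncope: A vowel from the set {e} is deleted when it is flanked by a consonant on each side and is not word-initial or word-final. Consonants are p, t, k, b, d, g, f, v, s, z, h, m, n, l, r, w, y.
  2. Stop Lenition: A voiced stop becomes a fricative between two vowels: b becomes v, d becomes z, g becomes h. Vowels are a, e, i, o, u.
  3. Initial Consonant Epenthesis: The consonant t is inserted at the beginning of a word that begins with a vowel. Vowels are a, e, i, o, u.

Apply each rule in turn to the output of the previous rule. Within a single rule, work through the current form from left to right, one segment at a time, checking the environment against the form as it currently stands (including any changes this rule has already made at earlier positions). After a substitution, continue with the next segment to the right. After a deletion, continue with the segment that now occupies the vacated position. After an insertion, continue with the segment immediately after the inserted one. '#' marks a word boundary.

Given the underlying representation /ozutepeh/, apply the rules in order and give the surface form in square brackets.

[tozutph]

1 Syncope: [ozutepeh] → [ozutph]
2 Stop Lenition: no change — [ozutph]
3 Initial Consonant Epenthesis: [ozutph] → [tozutph]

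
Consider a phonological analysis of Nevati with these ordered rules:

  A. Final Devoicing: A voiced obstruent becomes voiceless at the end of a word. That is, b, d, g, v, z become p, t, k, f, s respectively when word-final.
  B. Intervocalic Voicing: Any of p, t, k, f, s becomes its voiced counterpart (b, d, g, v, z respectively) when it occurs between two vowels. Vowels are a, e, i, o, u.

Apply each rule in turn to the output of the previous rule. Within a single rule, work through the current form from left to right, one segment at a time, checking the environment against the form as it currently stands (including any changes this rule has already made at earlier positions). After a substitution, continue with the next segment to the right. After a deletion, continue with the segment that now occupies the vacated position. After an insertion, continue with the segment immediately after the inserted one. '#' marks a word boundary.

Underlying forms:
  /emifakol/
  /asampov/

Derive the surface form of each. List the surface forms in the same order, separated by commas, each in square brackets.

/emifakol/:
  A Final Devoicing: no change — [emifakol]
  B Intervocalic Voicing: [emifakol] → [emivagol]
/asampov/:
  A Final Devoicing: [asampov] → [asampof]
  B Intervocalic Voicing: [asampof] → [azampof]

[emivagol], [azampof]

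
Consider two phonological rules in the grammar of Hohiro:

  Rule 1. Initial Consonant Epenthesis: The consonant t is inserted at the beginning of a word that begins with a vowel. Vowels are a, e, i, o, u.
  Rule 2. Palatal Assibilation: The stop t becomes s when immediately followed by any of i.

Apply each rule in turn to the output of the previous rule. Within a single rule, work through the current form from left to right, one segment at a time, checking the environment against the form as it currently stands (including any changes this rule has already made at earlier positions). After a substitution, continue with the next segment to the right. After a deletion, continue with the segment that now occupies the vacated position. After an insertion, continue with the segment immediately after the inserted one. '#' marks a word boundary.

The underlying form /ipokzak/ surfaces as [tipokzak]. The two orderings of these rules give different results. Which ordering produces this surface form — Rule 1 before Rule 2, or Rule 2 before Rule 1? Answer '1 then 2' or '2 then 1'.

Order 1 then 2:
  1 Initial Consonant Epenthesis: [ipokzak] → [tipokzak]
  2 Palatal Assibilation: [tipokzak] → [sipokzak]
  result: [sipokzak]
Order 2 then 1:
  2 Palatal Assibilation: no change — [ipokzak]
  1 Initial Consonant Epenthesis: [ipokzak] → [tipokzak]
  result: [tipokzak]

2 then 1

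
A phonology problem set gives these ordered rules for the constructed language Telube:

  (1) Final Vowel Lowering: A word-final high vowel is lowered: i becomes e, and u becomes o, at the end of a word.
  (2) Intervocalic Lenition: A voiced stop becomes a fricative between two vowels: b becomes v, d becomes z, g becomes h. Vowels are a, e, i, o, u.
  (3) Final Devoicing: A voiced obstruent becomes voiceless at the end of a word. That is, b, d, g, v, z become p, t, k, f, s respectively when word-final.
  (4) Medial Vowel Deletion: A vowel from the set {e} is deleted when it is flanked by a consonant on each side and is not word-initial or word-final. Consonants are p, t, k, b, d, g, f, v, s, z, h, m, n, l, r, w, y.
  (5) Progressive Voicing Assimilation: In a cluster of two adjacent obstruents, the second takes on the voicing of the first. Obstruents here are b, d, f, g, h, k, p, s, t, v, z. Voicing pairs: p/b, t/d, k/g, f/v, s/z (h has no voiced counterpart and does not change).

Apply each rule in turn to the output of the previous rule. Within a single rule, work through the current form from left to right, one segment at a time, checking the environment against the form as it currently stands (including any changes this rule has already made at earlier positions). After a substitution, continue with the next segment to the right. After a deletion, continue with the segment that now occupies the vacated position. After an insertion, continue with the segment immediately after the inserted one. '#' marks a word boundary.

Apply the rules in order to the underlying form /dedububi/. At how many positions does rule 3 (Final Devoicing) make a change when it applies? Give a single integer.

0

(1) Final Vowel Lowering: [dedububi] → [dedubube]
(2) Intervocalic Lenition: [dedubube] → [dezuvuve]
(3) Final Devoicing: no change — [dezuvuve]
(4) Medial Vowel Deletion: [dezuvuve] → [dzuvuve]
(5) Progressive Voicing Assimilation: no change — [dzuvuve]
Rule 3 changed 0 position(s).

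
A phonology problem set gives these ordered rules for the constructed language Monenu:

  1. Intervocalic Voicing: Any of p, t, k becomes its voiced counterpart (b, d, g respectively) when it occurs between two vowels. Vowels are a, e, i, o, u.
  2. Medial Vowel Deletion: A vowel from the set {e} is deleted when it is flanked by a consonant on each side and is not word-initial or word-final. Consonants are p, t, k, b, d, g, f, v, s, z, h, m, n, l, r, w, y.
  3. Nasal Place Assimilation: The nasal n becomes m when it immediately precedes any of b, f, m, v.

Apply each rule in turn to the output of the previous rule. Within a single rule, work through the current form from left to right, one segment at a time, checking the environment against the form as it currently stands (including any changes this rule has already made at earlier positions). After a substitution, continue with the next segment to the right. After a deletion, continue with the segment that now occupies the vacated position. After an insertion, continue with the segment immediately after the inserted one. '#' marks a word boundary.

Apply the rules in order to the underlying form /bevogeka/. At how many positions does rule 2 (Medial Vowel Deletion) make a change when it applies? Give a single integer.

2

1 Intervocalic Voicing: [bevogeka] → [bevogega]
2 Medial Vowel Deletion: [bevogega] → [bvogga]
3 Nasal Place Assimilation: no change — [bvogga]
Rule 2 changed 2 position(s).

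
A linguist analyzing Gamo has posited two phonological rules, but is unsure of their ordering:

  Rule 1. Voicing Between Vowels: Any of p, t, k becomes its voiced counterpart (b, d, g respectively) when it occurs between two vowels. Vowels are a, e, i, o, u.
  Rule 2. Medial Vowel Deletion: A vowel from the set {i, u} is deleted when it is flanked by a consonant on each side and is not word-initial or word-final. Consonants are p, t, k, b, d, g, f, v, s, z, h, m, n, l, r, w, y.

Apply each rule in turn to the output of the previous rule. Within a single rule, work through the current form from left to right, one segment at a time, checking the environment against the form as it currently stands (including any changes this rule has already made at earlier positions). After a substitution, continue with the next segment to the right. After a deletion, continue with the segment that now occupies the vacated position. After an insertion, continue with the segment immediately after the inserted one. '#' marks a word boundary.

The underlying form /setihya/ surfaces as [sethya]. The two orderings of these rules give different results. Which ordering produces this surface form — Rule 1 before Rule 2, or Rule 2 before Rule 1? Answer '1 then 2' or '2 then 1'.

2 then 1

Order 1 then 2:
  1 Voicing Between Vowels: [setihya] → [sedihya]
  2 Medial Vowel Deletion: [sedihya] → [sedhya]
  result: [sedhya]
Order 2 then 1:
  2 Medial Vowel Deletion: [setihya] → [sethya]
  1 Voicing Between Vowels: no change — [sethya]
  result: [sethya]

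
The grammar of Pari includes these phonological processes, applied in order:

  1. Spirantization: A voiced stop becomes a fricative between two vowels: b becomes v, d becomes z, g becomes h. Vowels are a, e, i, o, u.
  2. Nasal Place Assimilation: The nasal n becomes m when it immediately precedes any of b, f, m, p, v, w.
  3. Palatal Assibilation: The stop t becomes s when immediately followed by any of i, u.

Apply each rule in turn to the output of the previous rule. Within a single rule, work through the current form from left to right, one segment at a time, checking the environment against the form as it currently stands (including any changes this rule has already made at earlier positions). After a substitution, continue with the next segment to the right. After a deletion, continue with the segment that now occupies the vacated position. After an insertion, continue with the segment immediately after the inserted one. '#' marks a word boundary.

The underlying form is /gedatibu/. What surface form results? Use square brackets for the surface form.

[gezasivu]

1 Spirantization: [gedatibu] → [gezativu]
2 Nasal Place Assimilation: no change — [gezativu]
3 Palatal Assibilation: [gezativu] → [gezasivu]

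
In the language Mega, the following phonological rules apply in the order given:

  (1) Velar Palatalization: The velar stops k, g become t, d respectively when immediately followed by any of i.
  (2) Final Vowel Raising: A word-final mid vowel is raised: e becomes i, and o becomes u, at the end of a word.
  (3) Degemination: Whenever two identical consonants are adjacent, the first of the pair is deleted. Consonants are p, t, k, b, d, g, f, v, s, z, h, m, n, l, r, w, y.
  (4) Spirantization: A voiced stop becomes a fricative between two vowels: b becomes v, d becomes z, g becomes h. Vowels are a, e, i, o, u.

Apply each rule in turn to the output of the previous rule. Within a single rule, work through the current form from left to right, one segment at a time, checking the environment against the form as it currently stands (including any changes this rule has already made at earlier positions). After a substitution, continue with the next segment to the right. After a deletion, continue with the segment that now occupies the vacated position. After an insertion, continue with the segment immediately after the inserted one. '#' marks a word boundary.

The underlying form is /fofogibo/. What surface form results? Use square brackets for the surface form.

[fofozivu]

(1) Velar Palatalization: [fofogibo] → [fofodibo]
(2) Final Vowel Raising: [fofodibo] → [fofodibu]
(3) Degemination: no change — [fofodibu]
(4) Spirantization: [fofodibu] → [fofozivu]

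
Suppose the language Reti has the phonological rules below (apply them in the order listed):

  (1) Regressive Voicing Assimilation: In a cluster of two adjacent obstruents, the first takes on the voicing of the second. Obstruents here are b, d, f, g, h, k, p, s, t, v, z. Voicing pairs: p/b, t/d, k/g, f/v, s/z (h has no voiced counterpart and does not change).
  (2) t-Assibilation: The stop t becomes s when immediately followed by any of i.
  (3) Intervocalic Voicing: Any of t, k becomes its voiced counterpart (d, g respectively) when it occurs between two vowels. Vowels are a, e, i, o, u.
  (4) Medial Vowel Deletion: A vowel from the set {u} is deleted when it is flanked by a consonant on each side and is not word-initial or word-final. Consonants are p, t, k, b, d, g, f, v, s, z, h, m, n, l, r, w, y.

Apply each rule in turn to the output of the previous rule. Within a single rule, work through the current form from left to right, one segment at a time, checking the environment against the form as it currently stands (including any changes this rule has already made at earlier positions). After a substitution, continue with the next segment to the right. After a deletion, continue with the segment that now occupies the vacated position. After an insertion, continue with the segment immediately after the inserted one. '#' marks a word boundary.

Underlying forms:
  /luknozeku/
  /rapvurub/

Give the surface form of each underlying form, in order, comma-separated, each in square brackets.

/luknozeku/:
  (1) Regressive Voicing Assimilation: no change — [luknozeku]
  (2) t-Assibilation: no change — [luknozeku]
  (3) Intervocalic Voicing: [luknozeku] → [luknozegu]
  (4) Medial Vowel Deletion: [luknozegu] → [lknozegu]
/rapvurub/:
  (1) Regressive Voicing Assimilation: [rapvurub] → [rabvurub]
  (2) t-Assibilation: no change — [rabvurub]
  (3) Intervocalic Voicing: no change — [rabvurub]
  (4) Medial Vowel Deletion: [rabvurub] → [rabvrb]

[lknozegu], [rabvrb]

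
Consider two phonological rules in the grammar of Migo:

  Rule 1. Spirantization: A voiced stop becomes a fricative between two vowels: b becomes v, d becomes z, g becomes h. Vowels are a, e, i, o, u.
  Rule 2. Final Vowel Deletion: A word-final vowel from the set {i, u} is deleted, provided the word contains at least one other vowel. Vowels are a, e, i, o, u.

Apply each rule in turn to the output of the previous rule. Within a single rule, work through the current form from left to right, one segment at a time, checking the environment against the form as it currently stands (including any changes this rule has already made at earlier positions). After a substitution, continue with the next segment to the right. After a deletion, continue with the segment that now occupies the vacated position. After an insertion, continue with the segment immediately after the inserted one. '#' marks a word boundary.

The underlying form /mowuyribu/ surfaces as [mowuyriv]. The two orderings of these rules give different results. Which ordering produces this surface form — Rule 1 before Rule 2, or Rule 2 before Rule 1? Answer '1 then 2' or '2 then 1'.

1 then 2

Order 1 then 2:
  1 Spirantization: [mowuyribu] → [mowuyrivu]
  2 Final Vowel Deletion: [mowuyrivu] → [mowuyriv]
  result: [mowuyriv]
Order 2 then 1:
  2 Final Vowel Deletion: [mowuyribu] → [mowuyrib]
  1 Spirantization: no change — [mowuyrib]
  result: [mowuyrib]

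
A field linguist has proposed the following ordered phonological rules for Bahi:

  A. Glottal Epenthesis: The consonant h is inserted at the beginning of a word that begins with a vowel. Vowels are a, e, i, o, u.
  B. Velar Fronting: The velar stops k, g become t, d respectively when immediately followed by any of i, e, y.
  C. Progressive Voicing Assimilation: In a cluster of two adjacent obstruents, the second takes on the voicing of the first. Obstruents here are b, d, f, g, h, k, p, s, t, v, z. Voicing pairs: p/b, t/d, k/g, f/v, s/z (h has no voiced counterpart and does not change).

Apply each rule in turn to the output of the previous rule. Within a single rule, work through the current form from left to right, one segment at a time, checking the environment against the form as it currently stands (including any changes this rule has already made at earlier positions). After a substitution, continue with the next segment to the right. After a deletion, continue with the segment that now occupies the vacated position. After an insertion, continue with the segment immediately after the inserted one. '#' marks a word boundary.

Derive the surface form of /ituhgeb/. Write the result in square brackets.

A Glottal Epenthesis: [ituhgeb] → [hituhgeb]
B Velar Fronting: [hituhgeb] → [hituhdeb]
C Progressive Voicing Assimilation: [hituhdeb] → [hituhteb]

[hituhteb]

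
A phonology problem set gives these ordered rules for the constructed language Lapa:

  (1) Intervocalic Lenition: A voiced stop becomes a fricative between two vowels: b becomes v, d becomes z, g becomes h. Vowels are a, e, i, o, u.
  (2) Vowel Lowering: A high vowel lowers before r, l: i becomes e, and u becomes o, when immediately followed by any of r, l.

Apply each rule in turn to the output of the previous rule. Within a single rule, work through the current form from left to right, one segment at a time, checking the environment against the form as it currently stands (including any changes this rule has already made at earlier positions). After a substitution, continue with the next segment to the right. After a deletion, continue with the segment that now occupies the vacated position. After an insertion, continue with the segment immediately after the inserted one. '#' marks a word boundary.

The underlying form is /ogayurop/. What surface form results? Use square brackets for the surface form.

(1) Intervocalic Lenition: [ogayurop] → [ohayurop]
(2) Vowel Lowering: [ohayurop] → [ohayorop]

[ohayorop]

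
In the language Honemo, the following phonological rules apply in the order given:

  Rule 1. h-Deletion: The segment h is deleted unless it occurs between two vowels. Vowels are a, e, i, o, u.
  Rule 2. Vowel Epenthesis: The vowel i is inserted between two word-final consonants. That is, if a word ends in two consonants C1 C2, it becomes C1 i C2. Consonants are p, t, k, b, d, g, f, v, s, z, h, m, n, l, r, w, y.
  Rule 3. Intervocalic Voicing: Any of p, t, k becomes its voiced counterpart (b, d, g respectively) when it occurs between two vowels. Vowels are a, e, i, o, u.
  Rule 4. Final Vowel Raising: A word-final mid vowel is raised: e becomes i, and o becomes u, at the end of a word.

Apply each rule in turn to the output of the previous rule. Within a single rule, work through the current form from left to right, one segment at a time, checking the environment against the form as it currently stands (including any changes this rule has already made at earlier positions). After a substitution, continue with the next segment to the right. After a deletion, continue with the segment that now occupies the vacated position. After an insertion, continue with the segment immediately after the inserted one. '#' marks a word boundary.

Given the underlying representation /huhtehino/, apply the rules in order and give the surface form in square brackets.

Rule 1 h-Deletion: [huhtehino] → [utehino]
Rule 2 Vowel Epenthesis: no change — [utehino]
Rule 3 Intervocalic Voicing: [utehino] → [udehino]
Rule 4 Final Vowel Raising: [udehino] → [udehinu]

[udehinu]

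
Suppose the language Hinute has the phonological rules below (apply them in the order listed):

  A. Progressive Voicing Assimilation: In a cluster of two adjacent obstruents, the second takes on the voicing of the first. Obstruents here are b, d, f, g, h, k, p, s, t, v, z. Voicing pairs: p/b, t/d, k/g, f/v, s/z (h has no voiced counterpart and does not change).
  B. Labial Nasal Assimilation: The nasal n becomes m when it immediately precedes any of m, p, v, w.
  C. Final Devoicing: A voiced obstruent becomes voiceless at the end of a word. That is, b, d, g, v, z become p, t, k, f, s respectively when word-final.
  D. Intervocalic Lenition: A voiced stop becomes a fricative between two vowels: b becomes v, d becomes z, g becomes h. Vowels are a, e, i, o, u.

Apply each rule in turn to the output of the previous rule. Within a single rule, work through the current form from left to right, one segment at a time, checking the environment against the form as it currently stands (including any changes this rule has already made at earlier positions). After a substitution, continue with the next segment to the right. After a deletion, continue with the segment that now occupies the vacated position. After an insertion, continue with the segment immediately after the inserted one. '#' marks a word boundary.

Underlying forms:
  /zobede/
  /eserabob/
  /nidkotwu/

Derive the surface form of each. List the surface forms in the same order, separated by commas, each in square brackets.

[zoveze], [eseravop], [nidgotwu]

/zobede/:
  A Progressive Voicing Assimilation: no change — [zobede]
  B Labial Nasal Assimilation: no change — [zobede]
  C Final Devoicing: no change — [zobede]
  D Intervocalic Lenition: [zobede] → [zoveze]
/eserabob/:
  A Progressive Voicing Assimilation: no change — [eserabob]
  B Labial Nasal Assimilation: no change — [eserabob]
  C Final Devoicing: [eserabob] → [eserabop]
  D Intervocalic Lenition: [eserabop] → [eseravop]
/nidkotwu/:
  A Progressive Voicing Assimilation: [nidkotwu] → [nidgotwu]
  B Labial Nasal Assimilation: no change — [nidgotwu]
  C Final Devoicing: no change — [nidgotwu]
  D Intervocalic Lenition: no change — [nidgotwu]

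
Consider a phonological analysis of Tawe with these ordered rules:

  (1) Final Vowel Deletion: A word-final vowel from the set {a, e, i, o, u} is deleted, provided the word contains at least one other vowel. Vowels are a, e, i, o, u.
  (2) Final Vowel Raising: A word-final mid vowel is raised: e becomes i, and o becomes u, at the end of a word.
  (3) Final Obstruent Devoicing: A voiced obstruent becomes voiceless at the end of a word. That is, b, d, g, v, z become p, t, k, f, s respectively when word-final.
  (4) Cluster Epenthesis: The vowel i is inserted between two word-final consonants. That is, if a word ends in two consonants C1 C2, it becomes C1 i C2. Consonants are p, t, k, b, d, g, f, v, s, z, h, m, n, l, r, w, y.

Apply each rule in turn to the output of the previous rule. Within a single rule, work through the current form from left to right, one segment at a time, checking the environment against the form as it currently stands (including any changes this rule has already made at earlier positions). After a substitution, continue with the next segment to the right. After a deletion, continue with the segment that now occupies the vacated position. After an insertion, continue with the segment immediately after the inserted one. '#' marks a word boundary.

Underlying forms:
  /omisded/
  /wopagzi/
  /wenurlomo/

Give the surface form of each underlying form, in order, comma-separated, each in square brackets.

/omisded/:
  (1) Final Vowel Deletion: no change — [omisded]
  (2) Final Vowel Raising: no change — [omisded]
  (3) Final Obstruent Devoicing: [omisded] → [omisdet]
  (4) Cluster Epenthesis: no change — [omisdet]
/wopagzi/:
  (1) Final Vowel Deletion: [wopagzi] → [wopagz]
  (2) Final Vowel Raising: no change — [wopagz]
  (3) Final Obstruent Devoicing: [wopagz] → [wopags]
  (4) Cluster Epenthesis: [wopags] → [wopagis]
/wenurlomo/:
  (1) Final Vowel Deletion: [wenurlomo] → [wenurlom]
  (2) Final Vowel Raising: no change — [wenurlom]
  (3) Final Obstruent Devoicing: no change — [wenurlom]
  (4) Cluster Epenthesis: no change — [wenurlom]

[omisdet], [wopagis], [wenurlom]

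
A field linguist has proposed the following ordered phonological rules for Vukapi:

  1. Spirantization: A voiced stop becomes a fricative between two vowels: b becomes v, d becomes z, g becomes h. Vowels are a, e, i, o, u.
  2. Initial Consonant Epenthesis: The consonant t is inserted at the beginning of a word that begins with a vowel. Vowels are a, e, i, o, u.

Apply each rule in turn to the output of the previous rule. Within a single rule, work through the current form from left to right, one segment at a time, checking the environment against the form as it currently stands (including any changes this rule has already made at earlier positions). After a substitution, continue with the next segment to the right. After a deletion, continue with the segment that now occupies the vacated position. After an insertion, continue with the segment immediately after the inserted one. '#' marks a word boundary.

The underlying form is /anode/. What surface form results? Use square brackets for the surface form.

[tanoze]

1 Spirantization: [anode] → [anoze]
2 Initial Consonant Epenthesis: [anoze] → [tanoze]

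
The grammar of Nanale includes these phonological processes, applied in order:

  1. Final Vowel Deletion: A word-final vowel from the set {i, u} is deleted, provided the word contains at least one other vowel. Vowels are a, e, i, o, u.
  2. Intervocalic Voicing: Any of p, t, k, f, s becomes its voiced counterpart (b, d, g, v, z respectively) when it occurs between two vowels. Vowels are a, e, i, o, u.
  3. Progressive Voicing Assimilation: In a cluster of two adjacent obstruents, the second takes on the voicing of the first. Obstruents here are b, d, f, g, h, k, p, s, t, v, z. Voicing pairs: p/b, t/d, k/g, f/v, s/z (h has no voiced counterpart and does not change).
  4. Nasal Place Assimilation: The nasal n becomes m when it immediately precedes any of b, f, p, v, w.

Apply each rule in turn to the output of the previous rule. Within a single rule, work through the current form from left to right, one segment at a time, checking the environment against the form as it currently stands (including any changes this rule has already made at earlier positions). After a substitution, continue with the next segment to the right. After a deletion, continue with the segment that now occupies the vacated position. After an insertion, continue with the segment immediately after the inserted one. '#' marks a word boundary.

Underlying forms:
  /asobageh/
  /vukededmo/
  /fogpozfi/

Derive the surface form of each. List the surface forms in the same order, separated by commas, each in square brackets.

/asobageh/:
  1 Final Vowel Deletion: no change — [asobageh]
  2 Intervocalic Voicing: [asobageh] → [azobageh]
  3 Progressive Voicing Assimilation: no change — [azobageh]
  4 Nasal Place Assimilation: no change — [azobageh]
/vukededmo/:
  1 Final Vowel Deletion: no change — [vukededmo]
  2 Intervocalic Voicing: [vukededmo] → [vugededmo]
  3 Progressive Voicing Assimilation: no change — [vugededmo]
  4 Nasal Place Assimilation: no change — [vugededmo]
/fogpozfi/:
  1 Final Vowel Deletion: [fogpozfi] → [fogpozf]
  2 Intervocalic Voicing: no change — [fogpozf]
  3 Progressive Voicing Assimilation: [fogpozf] → [fogbozv]
  4 Nasal Place Assimilation: no change — [fogbozv]

[azobageh], [vugededmo], [fogbozv]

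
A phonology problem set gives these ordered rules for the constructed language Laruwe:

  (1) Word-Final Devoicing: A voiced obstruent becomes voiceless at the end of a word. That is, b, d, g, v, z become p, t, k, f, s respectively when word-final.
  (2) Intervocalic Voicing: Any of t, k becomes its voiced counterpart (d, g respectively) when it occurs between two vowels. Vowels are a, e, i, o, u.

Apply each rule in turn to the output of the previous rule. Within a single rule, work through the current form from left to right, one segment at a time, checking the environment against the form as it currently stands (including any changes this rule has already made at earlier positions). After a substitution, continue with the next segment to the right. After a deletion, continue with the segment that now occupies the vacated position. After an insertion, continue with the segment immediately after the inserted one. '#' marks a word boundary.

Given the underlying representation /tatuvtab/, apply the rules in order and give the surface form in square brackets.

[taduvtap]

(1) Word-Final Devoicing: [tatuvtab] → [tatuvtap]
(2) Intervocalic Voicing: [tatuvtap] → [taduvtap]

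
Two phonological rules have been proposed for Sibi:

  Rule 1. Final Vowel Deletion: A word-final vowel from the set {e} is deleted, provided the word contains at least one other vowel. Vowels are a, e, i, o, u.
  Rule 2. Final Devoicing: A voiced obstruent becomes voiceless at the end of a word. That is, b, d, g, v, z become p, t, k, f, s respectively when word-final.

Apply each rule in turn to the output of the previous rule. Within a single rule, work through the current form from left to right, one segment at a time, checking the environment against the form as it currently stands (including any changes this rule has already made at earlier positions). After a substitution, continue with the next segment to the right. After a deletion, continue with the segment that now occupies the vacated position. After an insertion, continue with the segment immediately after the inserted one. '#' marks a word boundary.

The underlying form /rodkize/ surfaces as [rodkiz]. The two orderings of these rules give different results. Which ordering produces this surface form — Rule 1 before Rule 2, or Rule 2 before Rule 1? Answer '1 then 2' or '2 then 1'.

Order 1 then 2:
  1 Final Vowel Deletion: [rodkize] → [rodkiz]
  2 Final Devoicing: [rodkiz] → [rodkis]
  result: [rodkis]
Order 2 then 1:
  2 Final Devoicing: no change — [rodkize]
  1 Final Vowel Deletion: [rodkize] → [rodkiz]
  result: [rodkiz]

2 then 1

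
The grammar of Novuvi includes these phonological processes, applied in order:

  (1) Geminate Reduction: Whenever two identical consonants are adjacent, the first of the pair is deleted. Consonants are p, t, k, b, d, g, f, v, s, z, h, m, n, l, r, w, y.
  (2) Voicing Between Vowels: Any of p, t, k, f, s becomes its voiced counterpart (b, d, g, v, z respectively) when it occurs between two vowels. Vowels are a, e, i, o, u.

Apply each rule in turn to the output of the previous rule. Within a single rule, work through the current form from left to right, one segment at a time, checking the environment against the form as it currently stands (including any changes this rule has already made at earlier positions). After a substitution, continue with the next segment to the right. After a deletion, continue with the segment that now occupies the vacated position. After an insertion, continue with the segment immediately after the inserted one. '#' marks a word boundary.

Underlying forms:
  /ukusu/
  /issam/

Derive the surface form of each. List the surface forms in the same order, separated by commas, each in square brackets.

/ukusu/:
  (1) Geminate Reduction: no change — [ukusu]
  (2) Voicing Between Vowels: [ukusu] → [uguzu]
/issam/:
  (1) Geminate Reduction: [issam] → [isam]
  (2) Voicing Between Vowels: [isam] → [izam]

[uguzu], [izam]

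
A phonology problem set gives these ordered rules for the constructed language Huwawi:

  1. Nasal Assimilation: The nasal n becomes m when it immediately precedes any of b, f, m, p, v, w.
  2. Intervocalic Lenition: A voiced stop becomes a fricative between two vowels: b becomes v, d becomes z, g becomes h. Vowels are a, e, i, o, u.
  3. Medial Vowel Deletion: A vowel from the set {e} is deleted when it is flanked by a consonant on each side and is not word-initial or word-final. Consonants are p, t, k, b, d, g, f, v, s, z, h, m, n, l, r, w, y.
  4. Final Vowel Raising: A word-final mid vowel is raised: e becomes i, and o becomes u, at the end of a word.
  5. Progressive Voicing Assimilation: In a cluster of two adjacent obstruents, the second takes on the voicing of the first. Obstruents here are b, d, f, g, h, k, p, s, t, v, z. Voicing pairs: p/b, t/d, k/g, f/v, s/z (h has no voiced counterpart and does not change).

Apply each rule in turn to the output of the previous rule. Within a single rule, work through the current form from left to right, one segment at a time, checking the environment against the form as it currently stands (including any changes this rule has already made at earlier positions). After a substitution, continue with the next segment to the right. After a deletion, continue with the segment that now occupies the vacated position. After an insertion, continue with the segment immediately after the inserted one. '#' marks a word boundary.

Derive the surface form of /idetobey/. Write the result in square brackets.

1 Nasal Assimilation: no change — [idetobey]
2 Intervocalic Lenition: [idetobey] → [izetovey]
3 Medial Vowel Deletion: [izetovey] → [iztovy]
4 Final Vowel Raising: no change — [iztovy]
5 Progressive Voicing Assimilation: [iztovy] → [izdovy]

[izdovy]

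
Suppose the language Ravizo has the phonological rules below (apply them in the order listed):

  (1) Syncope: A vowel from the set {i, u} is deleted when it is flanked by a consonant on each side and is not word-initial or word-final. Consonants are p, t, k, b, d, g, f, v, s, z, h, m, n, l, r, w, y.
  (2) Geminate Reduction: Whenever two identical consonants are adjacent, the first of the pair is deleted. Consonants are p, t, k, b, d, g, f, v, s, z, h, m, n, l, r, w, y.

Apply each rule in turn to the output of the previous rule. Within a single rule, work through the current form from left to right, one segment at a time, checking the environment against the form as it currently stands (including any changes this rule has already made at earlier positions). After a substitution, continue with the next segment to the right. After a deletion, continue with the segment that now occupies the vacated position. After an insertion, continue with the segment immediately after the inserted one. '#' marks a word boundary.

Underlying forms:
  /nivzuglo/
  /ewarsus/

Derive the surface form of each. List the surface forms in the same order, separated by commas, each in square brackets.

[nvzglo], [ewars]

/nivzuglo/:
  (1) Syncope: [nivzuglo] → [nvzglo]
  (2) Geminate Reduction: no change — [nvzglo]
/ewarsus/:
  (1) Syncope: [ewarsus] → [ewarss]
  (2) Geminate Reduction: [ewarss] → [ewars]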